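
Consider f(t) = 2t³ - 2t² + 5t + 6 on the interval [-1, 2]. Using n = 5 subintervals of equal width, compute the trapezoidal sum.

27.18

Δt = (2 − (-1))/5 = 0.6.
f(-1) = -3, f(-0.4) = 3.552, f(0.2) = 6.936, f(0.8) = 9.744, f(1.4) = 14.568, f(2) = 24.
T_5 = (Δt/2)·[f(t_0) + 2f(t_1) + ... + 2f(t_{4}) + f(t_5)].
Sum = 27.18.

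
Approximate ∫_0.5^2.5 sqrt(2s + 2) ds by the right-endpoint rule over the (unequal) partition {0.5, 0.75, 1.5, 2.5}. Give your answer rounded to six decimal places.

Subinterval widths: 0.25, 0.75, 1.
Right endpoints: 0.75, 1.5, 2.5.
f(0.75) ≈ 1.870829, f(1.5) ≈ 2.236068, f(2.5) ≈ 2.645751.
Sum = Σ Δs_i · f(s_i).
Sum ≈ 4.790509.

4.790509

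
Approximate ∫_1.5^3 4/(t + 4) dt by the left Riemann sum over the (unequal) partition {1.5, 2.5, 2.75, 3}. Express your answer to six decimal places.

1.029267

Subinterval widths: 1, 0.25, 0.25.
Left endpoints: 1.5, 2.5, 2.75.
f(1.5) = 8/11, f(2.5) = 8/13, f(2.75) = 16/27.
Sum = Σ Δt_i · f(t_i).
Sum ≈ 1.029267.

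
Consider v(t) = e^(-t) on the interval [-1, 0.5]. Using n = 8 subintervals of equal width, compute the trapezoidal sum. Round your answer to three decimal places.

2.118

Δt = (0.5 − (-1))/8 = 0.1875.
v(-1) ≈ 2.718, v(-0.8125) ≈ 2.254, v(-0.625) ≈ 1.868, v(-0.4375) ≈ 1.549, v(-0.25) ≈ 1.284, v(-0.0625) ≈ 1.064, v(0.125) ≈ 0.882, v(0.3125) ≈ 0.732, v(0.5) ≈ 0.607.
T_8 = (Δt/2)·[v(t_0) + 2v(t_1) + ... + 2v(t_{7}) + v(t_8)].
Sum ≈ 2.118.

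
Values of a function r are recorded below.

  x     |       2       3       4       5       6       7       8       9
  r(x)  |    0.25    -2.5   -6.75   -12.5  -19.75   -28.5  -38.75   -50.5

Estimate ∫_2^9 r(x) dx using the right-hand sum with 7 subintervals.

-159.25

Δx = 1.
Sum = 1·[(-2.5) + (-6.75) + (-12.5) + (-19.75) + (-28.5) + (-38.75) + (-50.5)] = -159.25.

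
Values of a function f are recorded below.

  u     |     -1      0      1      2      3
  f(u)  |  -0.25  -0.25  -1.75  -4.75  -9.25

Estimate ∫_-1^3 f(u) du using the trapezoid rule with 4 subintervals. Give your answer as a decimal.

Δu = 1.
T_4 = (1/2)·[(-0.25) + 2·(-0.25) + 2·(-1.75) + 2·(-4.75) + (-9.25)] = -11.5.

-11.5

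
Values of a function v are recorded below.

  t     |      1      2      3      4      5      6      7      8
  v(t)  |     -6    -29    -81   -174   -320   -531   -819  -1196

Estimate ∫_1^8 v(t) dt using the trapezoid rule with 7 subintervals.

-2555

Δt = 1.
T_7 = (1/2)·[(-6) + 2·(-29) + 2·(-81) + 2·(-174) + 2·(-320) + 2·(-531) + 2·(-819) + (-1196)] = -2555.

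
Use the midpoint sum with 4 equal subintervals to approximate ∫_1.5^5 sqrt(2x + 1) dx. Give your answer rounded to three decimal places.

9.501

Δx = (5 − 1.5)/4 = 0.875.
Midpoints: 1.9375, 2.8125, 3.6875, 4.5625.
f(1.9375) ≈ 2.208, f(2.8125) ≈ 2.574, f(3.6875) ≈ 2.894, f(4.5625) ≈ 3.182.
Sum = Δx · [f(1.9375) + f(2.8125) + f(3.6875) + f(4.5625)].
Sum ≈ 9.501.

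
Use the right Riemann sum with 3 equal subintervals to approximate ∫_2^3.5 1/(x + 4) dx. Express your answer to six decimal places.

Δx = (3.5 − 2)/3 = 0.5.
Right endpoints: 2.5, 3, 3.5.
f(2.5) = 2/13, f(3) = 1/7, f(3.5) = 2/15.
Sum = Δx · [f(2.5) + f(3) + f(3.5)].
Sum ≈ 0.215018.

0.215018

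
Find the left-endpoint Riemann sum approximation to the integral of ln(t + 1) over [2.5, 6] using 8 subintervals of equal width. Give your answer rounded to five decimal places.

Δt = (6 − 2.5)/8 = 0.4375.
Left endpoints: 2.5, 2.9375, 3.375, 3.8125, 4.25, 4.6875, 5.125, 5.5625.
f(2.5) ≈ 1.25276, f(2.9375) ≈ 1.37055, f(3.375) ≈ 1.47591, f(3.8125) ≈ 1.57122, f(4.25) ≈ 1.65823, f(4.6875) ≈ 1.73827, f(5.125) ≈ 1.81238, f(5.5625) ≈ 1.88137.
Sum = Δt · [f(2.5) + f(2.9375) + f(3.375) + ...].
Sum ≈ 5.58280.

5.58280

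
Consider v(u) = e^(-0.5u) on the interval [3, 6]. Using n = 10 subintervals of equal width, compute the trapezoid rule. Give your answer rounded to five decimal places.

0.34734

Δu = (6 − 3)/10 = 0.3.
v(3) ≈ 0.22313, v(3.3) ≈ 0.19205, v(3.6) ≈ 0.16530, v(3.9) ≈ 0.14227, v(4.2) ≈ 0.12246, v(4.5) ≈ 0.10540, v(4.8) ≈ 0.09072, v(5.1) ≈ 0.07808, v(5.4) ≈ 0.06721, v(5.7) ≈ 0.05784, v(6) ≈ 0.04979.
T_10 = (Δu/2)·[v(u_0) + 2v(u_1) + ... + 2v(u_{9}) + v(u_10)].
Sum ≈ 0.34734.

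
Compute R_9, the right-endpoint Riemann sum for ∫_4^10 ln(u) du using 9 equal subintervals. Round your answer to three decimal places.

Δu = (10 − 4)/9 = 2/3.
Right endpoints: 14/3, 16/3, 6, 20/3, 22/3, 8, 26/3, 28/3, 10.
f(14/3) ≈ 1.540, f(16/3) ≈ 1.674, f(6) ≈ 1.792, f(20/3) ≈ 1.897, f(22/3) ≈ 1.992, f(8) ≈ 2.079, f(26/3) ≈ 2.159, f(28/3) ≈ 2.234, f(10) ≈ 2.303.
Sum = Δu · [f(14/3) + f(16/3) + f(6) + ...].
Sum ≈ 11.781.

11.781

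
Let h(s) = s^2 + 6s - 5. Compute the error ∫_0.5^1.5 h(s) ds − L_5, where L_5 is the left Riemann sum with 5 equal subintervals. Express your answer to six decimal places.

0.793333

Exact integral: ∫_0.5^1.5 h(s) ds ≈ 2.08333333.
L_5 = 1.29.
Error ≈ 2.08333333 − 1.29 ≈ 0.793333.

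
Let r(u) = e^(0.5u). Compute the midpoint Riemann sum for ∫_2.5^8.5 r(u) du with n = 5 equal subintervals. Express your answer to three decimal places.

Δu = (8.5 − 2.5)/5 = 1.2.
Midpoints: 3.1, 4.3, 5.5, 6.7, 7.9.
r(3.1) ≈ 4.711, r(4.3) ≈ 8.585, r(5.5) ≈ 15.643, r(6.7) ≈ 28.503, r(7.9) ≈ 51.935.
Sum = Δu · [r(3.1) + r(4.3) + r(5.5) + r(6.7) + r(7.9)].
Sum ≈ 131.252.

131.252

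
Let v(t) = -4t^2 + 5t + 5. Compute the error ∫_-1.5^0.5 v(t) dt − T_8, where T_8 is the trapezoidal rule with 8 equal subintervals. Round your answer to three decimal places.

Exact integral: ∫_-1.5^0.5 v(t) dt ≈ 0.33333.
T_8 = 0.25.
Error ≈ 0.33333 − 0.25 ≈ 0.083.

0.083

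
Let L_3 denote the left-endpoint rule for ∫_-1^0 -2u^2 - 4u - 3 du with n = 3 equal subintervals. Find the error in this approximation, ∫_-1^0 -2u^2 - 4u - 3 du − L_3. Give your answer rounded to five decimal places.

-0.29630

Exact integral: ∫_-1^0 f(u) du ≈ -1.6666667.
L_3 ≈ -1.3703704.
Error ≈ -1.6666667 − (-1.3703704) ≈ -0.29630.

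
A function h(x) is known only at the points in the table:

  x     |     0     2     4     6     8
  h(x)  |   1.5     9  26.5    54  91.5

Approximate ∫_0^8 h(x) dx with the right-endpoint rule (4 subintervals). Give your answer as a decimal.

362

Δx = 2.
Sum = 2·[9 + 26.5 + 54 + 91.5] = 362.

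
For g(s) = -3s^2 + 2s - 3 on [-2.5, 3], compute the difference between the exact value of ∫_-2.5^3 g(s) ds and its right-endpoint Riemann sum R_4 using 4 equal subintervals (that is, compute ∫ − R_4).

3.30859375

Exact integral: ∫_-2.5^3 g(s) ds = -56.375.
R_4 = -59.68359375.
Error = -56.375 − (-59.68359375) = 3.30859375.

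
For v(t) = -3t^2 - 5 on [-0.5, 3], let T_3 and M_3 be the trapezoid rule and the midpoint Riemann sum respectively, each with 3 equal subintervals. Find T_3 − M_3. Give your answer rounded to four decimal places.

-3.5729

T_3 ≈ -47.006944.
M_3 ≈ -43.434028.
T_3 − M_3 ≈ -3.5729.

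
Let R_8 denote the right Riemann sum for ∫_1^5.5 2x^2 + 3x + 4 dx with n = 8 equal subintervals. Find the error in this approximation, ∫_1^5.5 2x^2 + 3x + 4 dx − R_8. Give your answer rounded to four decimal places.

-20.7246

Exact integral: ∫_1^5.5 f(x) dx = 172.125.
R_8 ≈ 192.849609.
Error ≈ 172.125 − 192.849609 ≈ -20.7246.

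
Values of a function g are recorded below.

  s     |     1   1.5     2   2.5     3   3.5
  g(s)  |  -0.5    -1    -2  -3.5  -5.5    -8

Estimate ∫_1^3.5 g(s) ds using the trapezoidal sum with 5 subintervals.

-8.125

Δs = 0.5.
T_5 = (0.5/2)·[(-0.5) + 2·(-1) + 2·(-2) + 2·(-3.5) + 2·(-5.5) + (-8)] = -8.125.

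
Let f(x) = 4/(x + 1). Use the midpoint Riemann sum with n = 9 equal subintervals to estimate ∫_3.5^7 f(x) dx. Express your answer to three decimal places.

Δx = (7 − 3.5)/9 = 7/18.
Midpoints: 133/36, 49/12, 161/36, 175/36, 5.25, 203/36, 217/36, 77/12, 245/36.
f(133/36) = 144/169, f(49/12) = 48/61, f(161/36) = 144/197, f(175/36) = 144/211, f(5.25) = 0.64, f(203/36) = 144/239, f(217/36) = 144/253, f(77/12) = 48/89, f(245/36) = 144/281.
Sum = Δx · [f(133/36) + f(49/12) + f(161/36) + ...].
Sum ≈ 2.301.

2.301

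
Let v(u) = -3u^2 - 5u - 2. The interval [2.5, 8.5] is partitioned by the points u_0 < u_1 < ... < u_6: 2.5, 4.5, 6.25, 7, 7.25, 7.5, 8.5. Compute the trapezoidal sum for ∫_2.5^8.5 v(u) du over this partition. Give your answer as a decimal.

Subinterval widths: 2, 1.75, 0.75, 0.25, 0.25, 1.
v(2.5) = -33.25, v(4.5) = -85.25, v(6.25) = -150.4375, v(7) = -184, v(7.25) = -195.9375, v(7.5) = -208.25, v(8.5) = -261.25.
On each subinterval the trapezoid contributes (Δu_i/2)·[v(u_{i-1}) + v(u_i)].
Sum = -782.90625.

-782.90625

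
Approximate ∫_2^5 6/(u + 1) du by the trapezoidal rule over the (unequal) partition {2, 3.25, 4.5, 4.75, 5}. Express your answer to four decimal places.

Subinterval widths: 1.25, 1.25, 0.25, 0.25.
f(2) = 2, f(3.25) = 24/17, f(4.5) = 12/11, f(4.75) = 24/23, f(5) = 1.
On each subinterval the trapezoid contributes (Δu_i/2)·[f(u_{i-1}) + f(u_i)].
Sum ≈ 4.2188.

4.2188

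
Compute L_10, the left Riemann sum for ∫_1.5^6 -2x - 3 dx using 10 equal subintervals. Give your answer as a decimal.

-45.225

Δx = (6 − 1.5)/10 = 0.45.
Left endpoints: 1.5, 1.95, 2.4, 2.85, 3.3, 3.75, 4.2, 4.65, 5.1, 5.55.
f(1.5) = -6, f(1.95) = -6.9, f(2.4) = -7.8, f(2.85) = -8.7, f(3.3) = -9.6, f(3.75) = -10.5, f(4.2) = -11.4, f(4.65) = -12.3, f(5.1) = -13.2, f(5.55) = -14.1.
Sum = Δx · [f(1.5) + f(1.95) + f(2.4) + ...].
Sum = -45.225.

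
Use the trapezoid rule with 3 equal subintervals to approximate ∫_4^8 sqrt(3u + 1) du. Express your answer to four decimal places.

Δu = (8 − 4)/3 = 4/3.
f(4) ≈ 3.6056, f(16/3) ≈ 4.1231, f(20/3) ≈ 4.5826, f(8) ≈ 5.0000.
T_3 = (Δu/2)·[f(u_0) + 2f(u_1) + 2f(u_2) + f(u_3)].
Sum ≈ 17.3446.

17.3446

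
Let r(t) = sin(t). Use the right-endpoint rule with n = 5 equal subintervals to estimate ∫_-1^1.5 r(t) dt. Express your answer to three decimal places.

Δt = (1.5 − (-1))/5 = 0.5.
Right endpoints: -0.5, 0, 0.5, 1, 1.5.
r(-0.5) ≈ -0.479, r(0) ≈ 0.000, r(0.5) ≈ 0.479, r(1) ≈ 0.841, r(1.5) ≈ 0.997.
Sum = Δt · [r(-0.5) + r(0) + r(0.5) + r(1) + r(1.5)].
Sum ≈ 0.919.

0.919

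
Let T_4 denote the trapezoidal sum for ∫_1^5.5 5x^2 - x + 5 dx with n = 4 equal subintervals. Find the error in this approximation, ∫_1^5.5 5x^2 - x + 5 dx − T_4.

Exact integral: ∫_1^5.5 f(x) dx = 283.5.
T_4 = 288.24609375.
Error = 283.5 − 288.24609375 = -4.74609375.

-4.74609375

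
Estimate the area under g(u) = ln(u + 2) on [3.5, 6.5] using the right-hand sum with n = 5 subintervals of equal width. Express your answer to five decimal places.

Δu = (6.5 − 3.5)/5 = 0.6.
Right endpoints: 4.1, 4.7, 5.3, 5.9, 6.5.
g(4.1) ≈ 1.80829, g(4.7) ≈ 1.90211, g(5.3) ≈ 1.98787, g(5.9) ≈ 2.06686, g(6.5) ≈ 2.14007.
Sum = Δu · [g(4.1) + g(4.7) + g(5.3) + g(5.9) + g(6.5)].
Sum ≈ 5.94312.

5.94312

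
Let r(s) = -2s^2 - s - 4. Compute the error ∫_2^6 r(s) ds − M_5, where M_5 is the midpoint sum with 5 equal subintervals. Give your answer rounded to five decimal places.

-0.42667

Exact integral: ∫_2^6 r(s) ds ≈ -170.6666667.
M_5 = -170.24.
Error ≈ -170.6666667 − (-170.24) ≈ -0.42667.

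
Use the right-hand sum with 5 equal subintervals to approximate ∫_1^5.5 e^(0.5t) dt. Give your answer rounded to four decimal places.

34.7558

Δt = (5.5 − 1)/5 = 0.9.
Right endpoints: 1.9, 2.8, 3.7, 4.6, 5.5.
f(1.9) ≈ 2.5857, f(2.8) ≈ 4.0552, f(3.7) ≈ 6.3598, f(4.6) ≈ 9.9742, f(5.5) ≈ 15.6426.
Sum = Δt · [f(1.9) + f(2.8) + f(3.7) + f(4.6) + f(5.5)].
Sum ≈ 34.7558.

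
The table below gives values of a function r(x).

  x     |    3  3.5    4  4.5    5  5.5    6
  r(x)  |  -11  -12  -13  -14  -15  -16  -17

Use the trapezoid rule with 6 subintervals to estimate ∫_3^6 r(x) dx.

Δx = 0.5.
T_6 = (0.5/2)·[(-11) + 2·(-12) + 2·(-13) + 2·(-14) + 2·(-15) + 2·(-16) + (-17)] = -42.

-42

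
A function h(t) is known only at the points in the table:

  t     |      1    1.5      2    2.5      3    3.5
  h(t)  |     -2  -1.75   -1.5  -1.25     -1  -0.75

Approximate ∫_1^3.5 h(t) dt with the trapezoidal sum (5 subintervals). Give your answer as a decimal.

Δt = 0.5.
T_5 = (0.5/2)·[(-2) + 2·(-1.75) + 2·(-1.5) + 2·(-1.25) + 2·(-1) + (-0.75)] = -3.4375.

-3.4375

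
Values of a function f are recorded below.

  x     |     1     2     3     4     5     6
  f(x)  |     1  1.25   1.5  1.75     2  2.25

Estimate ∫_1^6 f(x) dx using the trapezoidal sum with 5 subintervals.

Δx = 1.
T_5 = (1/2)·[1 + 2·1.25 + 2·1.5 + 2·1.75 + 2·2 + 2.25] = 8.125.

8.125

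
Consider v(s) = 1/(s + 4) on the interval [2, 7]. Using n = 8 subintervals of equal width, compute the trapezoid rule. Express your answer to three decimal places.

0.607

Δs = (7 − 2)/8 = 0.625.
v(2) = 1/6, v(2.625) = 8/53, v(3.25) = 4/29, v(3.875) = 8/63, v(4.5) = 2/17, v(5.125) = 8/73, v(5.75) = 4/39, v(6.375) = 8/83, v(7) = 1/11.
T_8 = (Δs/2)·[v(s_0) + 2v(s_1) + ... + 2v(s_{7}) + v(s_8)].
Sum ≈ 0.607.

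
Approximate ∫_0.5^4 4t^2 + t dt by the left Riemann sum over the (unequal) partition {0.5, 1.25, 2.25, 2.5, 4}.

55.5

Subinterval widths: 0.75, 1, 0.25, 1.5.
Left endpoints: 0.5, 1.25, 2.25, 2.5.
f(0.5) = 1.5, f(1.25) = 7.5, f(2.25) = 22.5, f(2.5) = 27.5.
Sum = Σ Δt_i · f(t_i).
Sum = 55.5.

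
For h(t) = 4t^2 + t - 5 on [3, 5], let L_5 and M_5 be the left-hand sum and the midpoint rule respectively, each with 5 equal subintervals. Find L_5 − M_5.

-12.88

L_5 = 115.68.
M_5 = 128.56.
L_5 − M_5 = -12.88.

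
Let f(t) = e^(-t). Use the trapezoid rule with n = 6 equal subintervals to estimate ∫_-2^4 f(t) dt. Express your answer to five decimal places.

Δt = (4 − (-2))/6 = 1.
f(-2) ≈ 7.38906, f(-1) ≈ 2.71828, f(0) ≈ 1.00000, f(1) ≈ 0.36788, f(2) ≈ 0.13534, f(3) ≈ 0.04979, f(4) ≈ 0.01832.
T_6 = (Δt/2)·[f(t_0) + 2f(t_1) + ... + 2f(t_{5}) + f(t_6)].
Sum ≈ 7.97497.

7.97497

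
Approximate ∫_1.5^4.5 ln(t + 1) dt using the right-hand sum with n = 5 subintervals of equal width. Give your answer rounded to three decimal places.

Δt = (4.5 − 1.5)/5 = 0.6.
Right endpoints: 2.1, 2.7, 3.3, 3.9, 4.5.
f(2.1) ≈ 1.131, f(2.7) ≈ 1.308, f(3.3) ≈ 1.459, f(3.9) ≈ 1.589, f(4.5) ≈ 1.705.
Sum = Δt · [f(2.1) + f(2.7) + f(3.3) + f(3.9) + f(4.5)].
Sum ≈ 4.315.

4.315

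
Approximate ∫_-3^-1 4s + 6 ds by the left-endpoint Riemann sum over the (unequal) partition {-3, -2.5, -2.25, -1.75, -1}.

-6.25

Subinterval widths: 0.5, 0.25, 0.5, 0.75.
Left endpoints: -3, -2.5, -2.25, -1.75.
f(-3) = -6, f(-2.5) = -4, f(-2.25) = -3, f(-1.75) = -1.
Sum = Σ Δs_i · f(s_i).
Sum = -6.25.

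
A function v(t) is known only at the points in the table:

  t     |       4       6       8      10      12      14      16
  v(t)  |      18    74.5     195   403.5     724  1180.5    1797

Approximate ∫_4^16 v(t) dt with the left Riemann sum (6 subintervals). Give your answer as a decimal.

5191

Δt = 2.
Sum = 2·[18 + 74.5 + 195 + 403.5 + 724 + 1180.5] = 5191.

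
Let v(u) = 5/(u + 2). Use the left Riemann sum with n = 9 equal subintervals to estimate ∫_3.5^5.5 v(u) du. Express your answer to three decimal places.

1.578

Δu = (5.5 − 3.5)/9 = 2/9.
Left endpoints: 3.5, 67/18, 71/18, 25/6, 79/18, 83/18, 29/6, 91/18, 95/18.
v(3.5) = 10/11, v(67/18) = 90/103, v(71/18) = 90/107, v(25/6) = 30/37, v(79/18) = 18/23, v(83/18) = 90/119, v(29/6) = 30/41, v(91/18) = 90/127, v(95/18) = 90/131.
Sum = Δu · [v(3.5) + v(67/18) + v(71/18) + ...].
Sum ≈ 1.578.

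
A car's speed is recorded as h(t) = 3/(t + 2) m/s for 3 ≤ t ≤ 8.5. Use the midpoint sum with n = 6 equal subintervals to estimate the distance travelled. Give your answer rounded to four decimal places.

2.2226

Δt = (8.5 − 3)/6 = 11/12.
Midpoints: 83/24, 4.375, 127/24, 149/24, 7.125, 193/24.
h(83/24) = 72/131, h(4.375) = 8/17, h(127/24) = 72/175, h(149/24) = 72/197, h(7.125) = 24/73, h(193/24) = 72/241.
Sum = Δt · [h(83/24) + h(4.375) + h(127/24) + ...].
Sum ≈ 2.2226.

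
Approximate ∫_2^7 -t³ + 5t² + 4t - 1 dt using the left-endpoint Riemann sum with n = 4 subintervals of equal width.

Δt = (7 − 2)/4 = 1.25.
Left endpoints: 2, 3.25, 4.5, 5.75.
f(2) = 19, f(3.25) = 30.484375, f(4.5) = 27.125, f(5.75) = -2.796875.
Sum = Δt · [f(2) + f(3.25) + f(4.5) + f(5.75)].
Sum = 92.265625.

92.265625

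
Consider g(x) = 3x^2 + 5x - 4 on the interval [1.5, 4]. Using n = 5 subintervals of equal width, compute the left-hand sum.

Δx = (4 − 1.5)/5 = 0.5.
Left endpoints: 1.5, 2, 2.5, 3, 3.5.
g(1.5) = 10.25, g(2) = 18, g(2.5) = 27.25, g(3) = 38, g(3.5) = 50.25.
Sum = Δx · [g(1.5) + g(2) + g(2.5) + g(3) + g(3.5)].
Sum = 71.875.

71.875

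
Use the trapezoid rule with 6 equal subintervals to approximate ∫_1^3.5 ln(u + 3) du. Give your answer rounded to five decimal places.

Δu = (3.5 − 1)/6 = 5/12.
f(1) ≈ 1.38629, f(17/12) ≈ 1.48539, f(11/6) ≈ 1.57554, f(2.25) ≈ 1.65823, f(8/3) ≈ 1.73460, f(37/12) ≈ 1.80555, f(3.5) ≈ 1.87180.
T_6 = (Δu/2)·[f(u_0) + 2f(u_1) + ... + 2f(u_{5}) + f(u_6)].
Sum ≈ 4.12015.

4.12015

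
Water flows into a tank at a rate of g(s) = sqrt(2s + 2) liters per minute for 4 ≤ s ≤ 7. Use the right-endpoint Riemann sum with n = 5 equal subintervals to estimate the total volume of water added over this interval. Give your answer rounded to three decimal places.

Δs = (7 − 4)/5 = 0.6.
Right endpoints: 4.6, 5.2, 5.8, 6.4, 7.
g(4.6) ≈ 3.347, g(5.2) ≈ 3.521, g(5.8) ≈ 3.688, g(6.4) ≈ 3.847, g(7) ≈ 4.000.
Sum = Δs · [g(4.6) + g(5.2) + g(5.8) + g(6.4) + g(7)].
Sum ≈ 11.042.

11.042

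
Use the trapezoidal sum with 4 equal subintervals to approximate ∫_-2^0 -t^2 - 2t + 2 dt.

5.25

Δt = (0 − (-2))/4 = 0.5.
f(-2) = 2, f(-1.5) = 2.75, f(-1) = 3, f(-0.5) = 2.75, f(0) = 2.
T_4 = (Δt/2)·[f(t_0) + 2f(t_1) + 2f(t_2) + 2f(t_3) + f(t_4)].
Sum = 5.25.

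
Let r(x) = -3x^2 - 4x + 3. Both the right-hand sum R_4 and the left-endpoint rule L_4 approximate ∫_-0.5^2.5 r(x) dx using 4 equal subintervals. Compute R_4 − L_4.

R_4 = -30.84375.
L_4 = -8.34375.
R_4 − L_4 = -22.5.

-22.5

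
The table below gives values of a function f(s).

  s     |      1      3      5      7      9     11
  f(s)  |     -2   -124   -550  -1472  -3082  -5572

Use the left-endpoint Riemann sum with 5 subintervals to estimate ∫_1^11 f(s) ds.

Δs = 2.
Sum = 2·[(-2) + (-124) + (-550) + (-1472) + (-3082)] = -10460.

-10460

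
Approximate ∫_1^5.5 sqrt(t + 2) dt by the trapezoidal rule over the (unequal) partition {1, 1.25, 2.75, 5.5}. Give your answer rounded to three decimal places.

10.191

Subinterval widths: 0.25, 1.5, 2.75.
f(1) ≈ 1.732, f(1.25) ≈ 1.803, f(2.75) ≈ 2.179, f(5.5) ≈ 2.739.
On each subinterval the trapezoid contributes (Δt_i/2)·[f(t_{i-1}) + f(t_i)].
Sum ≈ 10.191.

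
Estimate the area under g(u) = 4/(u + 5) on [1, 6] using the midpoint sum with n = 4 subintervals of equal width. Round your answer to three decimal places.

2.420

Δu = (6 − 1)/4 = 1.25.
Midpoints: 1.625, 2.875, 4.125, 5.375.
g(1.625) = 32/53, g(2.875) = 32/63, g(4.125) = 32/73, g(5.375) = 32/83.
Sum = Δu · [g(1.625) + g(2.875) + g(4.125) + g(5.375)].
Sum ≈ 2.420.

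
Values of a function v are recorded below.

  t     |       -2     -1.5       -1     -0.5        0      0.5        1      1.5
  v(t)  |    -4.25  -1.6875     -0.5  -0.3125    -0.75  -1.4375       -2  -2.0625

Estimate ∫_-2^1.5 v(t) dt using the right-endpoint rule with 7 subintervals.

-4.375

Δt = 0.5.
Sum = 0.5·[(-1.6875) + (-0.5) + (-0.3125) + (-0.75) + (-1.4375) + (-2) + (-2.0625)] = -4.375.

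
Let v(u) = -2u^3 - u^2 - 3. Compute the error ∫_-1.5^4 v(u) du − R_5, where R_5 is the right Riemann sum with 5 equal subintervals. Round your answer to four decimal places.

Exact integral: ∫_-1.5^4 v(u) du ≈ -164.427083.
R_5 = -255.53.
Error ≈ -164.427083 − (-255.53) ≈ 91.1029.

91.1029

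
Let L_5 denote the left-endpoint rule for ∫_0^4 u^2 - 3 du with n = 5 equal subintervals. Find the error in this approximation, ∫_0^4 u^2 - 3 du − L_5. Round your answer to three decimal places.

Exact integral: ∫_0^4 f(u) du ≈ 9.33333.
L_5 = 3.36.
Error ≈ 9.33333 − 3.36 ≈ 5.973.

5.973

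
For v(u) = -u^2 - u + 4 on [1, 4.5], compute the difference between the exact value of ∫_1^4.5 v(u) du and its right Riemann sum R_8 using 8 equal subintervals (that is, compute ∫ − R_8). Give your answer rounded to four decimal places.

5.0882

Exact integral: ∫_1^4.5 v(u) du ≈ -25.666667.
R_8 ≈ -30.754883.
Error ≈ -25.666667 − (-30.754883) ≈ 5.0882.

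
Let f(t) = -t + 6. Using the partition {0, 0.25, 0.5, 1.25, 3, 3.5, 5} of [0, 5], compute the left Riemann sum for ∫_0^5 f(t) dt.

20.625

Subinterval widths: 0.25, 0.25, 0.75, 1.75, 0.5, 1.5.
Left endpoints: 0, 0.25, 0.5, 1.25, 3, 3.5.
f(0) = 6, f(0.25) = 5.75, f(0.5) = 5.5, f(1.25) = 4.75, f(3) = 3, f(3.5) = 2.5.
Sum = Σ Δt_i · f(t_i).
Sum = 20.625.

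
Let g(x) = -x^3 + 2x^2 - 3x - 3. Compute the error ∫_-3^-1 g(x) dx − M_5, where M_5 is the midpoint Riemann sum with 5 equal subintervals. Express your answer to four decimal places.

Exact integral: ∫_-3^-1 g(x) dx ≈ 43.333333.
M_5 = 43.12.
Error ≈ 43.333333 − 43.12 ≈ 0.2133.

0.2133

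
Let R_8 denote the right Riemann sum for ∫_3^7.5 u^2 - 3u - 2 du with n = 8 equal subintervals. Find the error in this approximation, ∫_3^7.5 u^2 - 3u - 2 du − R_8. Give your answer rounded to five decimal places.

Exact integral: ∫_3^7.5 f(u) du = 51.75.
R_8 ≈ 61.4794922.
Error ≈ 51.75 − 61.4794922 ≈ -9.72949.

-9.72949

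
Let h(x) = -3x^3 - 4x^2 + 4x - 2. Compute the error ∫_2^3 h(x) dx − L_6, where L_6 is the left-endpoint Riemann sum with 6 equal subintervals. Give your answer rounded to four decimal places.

Exact integral: ∫_2^3 h(x) dx ≈ -66.083333.
L_6 ≈ -60.122685.
Error ≈ -66.083333 − (-60.122685) ≈ -5.9606.

-5.9606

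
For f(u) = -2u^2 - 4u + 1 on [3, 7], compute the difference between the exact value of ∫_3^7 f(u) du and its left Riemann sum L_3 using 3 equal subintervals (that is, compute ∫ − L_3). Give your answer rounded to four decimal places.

Exact integral: ∫_3^7 f(u) du ≈ -286.666667.
L_3 ≈ -225.037037.
Error ≈ -286.666667 − (-225.037037) ≈ -61.6296.

-61.6296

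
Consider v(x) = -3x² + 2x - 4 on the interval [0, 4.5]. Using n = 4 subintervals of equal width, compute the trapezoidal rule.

Δx = (4.5 − 0)/4 = 1.125.
v(0) = -4, v(1.125) = -5.546875, v(2.25) = -14.6875, v(3.375) = -31.421875, v(4.5) = -55.75.
T_4 = (Δx/2)·[v(x_0) + 2v(x_1) + 2v(x_2) + 2v(x_3) + v(x_4)].
Sum = -91.72265625.

-91.72265625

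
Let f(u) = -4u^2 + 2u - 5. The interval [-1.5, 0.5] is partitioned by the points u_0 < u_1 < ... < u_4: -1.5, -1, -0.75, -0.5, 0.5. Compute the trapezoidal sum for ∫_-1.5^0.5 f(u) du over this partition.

-17.4375

Subinterval widths: 0.5, 0.25, 0.25, 1.
f(-1.5) = -17, f(-1) = -11, f(-0.75) = -8.75, f(-0.5) = -7, f(0.5) = -5.
On each subinterval the trapezoid contributes (Δu_i/2)·[f(u_{i-1}) + f(u_i)].
Sum = -17.4375.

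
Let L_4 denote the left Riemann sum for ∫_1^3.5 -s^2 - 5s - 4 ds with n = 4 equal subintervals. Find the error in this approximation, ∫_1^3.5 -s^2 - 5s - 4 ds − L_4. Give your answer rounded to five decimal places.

Exact integral: ∫_1^3.5 f(s) ds ≈ -52.0833333.
L_4 = -44.82421875.
Error ≈ -52.0833333 − (-44.82421875) ≈ -7.25911.

-7.25911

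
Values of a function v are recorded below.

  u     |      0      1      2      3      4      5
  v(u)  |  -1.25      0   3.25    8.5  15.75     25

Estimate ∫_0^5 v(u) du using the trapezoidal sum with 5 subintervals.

Δu = 1.
T_5 = (1/2)·[(-1.25) + 2·0 + 2·3.25 + 2·8.5 + 2·15.75 + 25] = 39.375.

39.375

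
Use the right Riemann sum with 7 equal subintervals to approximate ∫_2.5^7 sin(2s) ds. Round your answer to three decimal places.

Δs = (7 − 2.5)/7 = 9/14.
Right endpoints: 22/7, 53/14, 31/7, 71/14, 40/7, 89/14, 7.
f(22/7) ≈ 0.003, f(53/14) ≈ 0.960, f(31/7) ≈ 0.538, f(71/14) ≈ -0.658, f(40/7) ≈ -0.908, f(89/14) ≈ 0.147, f(7) ≈ 0.991.
Sum = Δs · [f(22/7) + f(53/14) + f(31/7) + ...].
Sum ≈ 0.690.

0.690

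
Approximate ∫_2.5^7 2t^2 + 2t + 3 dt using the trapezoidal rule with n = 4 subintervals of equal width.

Δt = (7 − 2.5)/4 = 1.125.
f(2.5) = 20.5, f(3.625) = 36.53125, f(4.75) = 57.625, f(5.875) = 83.78125, f(7) = 115.
T_4 = (Δt/2)·[f(t_0) + 2f(t_1) + 2f(t_2) + 2f(t_3) + f(t_4)].
Sum = 276.3984375.

276.3984375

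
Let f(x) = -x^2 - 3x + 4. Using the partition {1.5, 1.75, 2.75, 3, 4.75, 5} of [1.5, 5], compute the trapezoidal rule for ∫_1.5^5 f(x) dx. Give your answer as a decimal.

-61.734375

Subinterval widths: 0.25, 1, 0.25, 1.75, 0.25.
f(1.5) = -2.75, f(1.75) = -4.3125, f(2.75) = -11.8125, f(3) = -14, f(4.75) = -32.8125, f(5) = -36.
On each subinterval the trapezoid contributes (Δx_i/2)·[f(x_{i-1}) + f(x_i)].
Sum = -61.734375.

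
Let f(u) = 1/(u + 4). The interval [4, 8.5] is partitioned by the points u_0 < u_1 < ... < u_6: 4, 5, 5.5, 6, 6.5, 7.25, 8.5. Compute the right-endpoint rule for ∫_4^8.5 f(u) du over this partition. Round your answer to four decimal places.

Subinterval widths: 1, 0.5, 0.5, 0.5, 0.75, 1.25.
Right endpoints: 5, 5.5, 6, 6.5, 7.25, 8.5.
f(5) = 1/9, f(5.5) = 2/19, f(6) = 0.1, f(6.5) = 2/21, f(7.25) = 4/45, f(8.5) = 0.08.
Sum = Σ Δu_i · f(u_i).
Sum ≈ 0.4280.

0.4280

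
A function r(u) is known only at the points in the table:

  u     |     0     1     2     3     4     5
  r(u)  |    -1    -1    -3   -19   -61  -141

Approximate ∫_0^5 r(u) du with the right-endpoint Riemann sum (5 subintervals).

-225

Δu = 1.
Sum = 1·[(-1) + (-3) + (-19) + (-61) + (-141)] = -225.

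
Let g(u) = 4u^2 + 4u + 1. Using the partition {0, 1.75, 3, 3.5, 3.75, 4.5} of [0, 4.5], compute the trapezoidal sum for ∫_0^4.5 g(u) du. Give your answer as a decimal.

Subinterval widths: 1.75, 1.25, 0.5, 0.25, 0.75.
g(0) = 1, g(1.75) = 20.25, g(3) = 49, g(3.5) = 64, g(3.75) = 72.25, g(4.5) = 100.
On each subinterval the trapezoid contributes (Δu_i/2)·[g(u_{i-1}) + g(u_i)].
Sum = 171.75.

171.75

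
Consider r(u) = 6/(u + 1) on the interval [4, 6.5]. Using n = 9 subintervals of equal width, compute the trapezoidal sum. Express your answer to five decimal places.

Δu = (6.5 − 4)/9 = 5/18.
r(4) = 1.2, r(77/18) = 108/95, r(41/9) = 1.08, r(29/6) = 36/35, r(46/9) = 54/55, r(97/18) = 108/115, r(17/3) = 0.9, r(107/18) = 0.864, r(56/9) = 54/65, r(6.5) = 0.8.
T_9 = (Δu/2)·[r(u_0) + 2r(u_1) + ... + 2r(u_{8}) + r(u_9)].
Sum ≈ 2.43365.

2.43365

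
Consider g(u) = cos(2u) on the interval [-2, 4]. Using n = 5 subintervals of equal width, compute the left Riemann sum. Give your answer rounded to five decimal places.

Δu = (4 − (-2))/5 = 1.2.
Left endpoints: -2, -0.8, 0.4, 1.6, 2.8.
g(-2) ≈ -0.65364, g(-0.8) ≈ -0.02920, g(0.4) ≈ 0.69671, g(1.6) ≈ -0.99829, g(2.8) ≈ 0.77557.
Sum = Δu · [g(-2) + g(-0.8) + g(0.4) + g(1.6) + g(2.8)].
Sum ≈ -0.25064.

-0.25064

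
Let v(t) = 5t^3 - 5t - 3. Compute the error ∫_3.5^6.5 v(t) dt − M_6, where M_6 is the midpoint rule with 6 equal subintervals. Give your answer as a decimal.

4.6875

Exact integral: ∫_3.5^6.5 v(t) dt = 1959.75.
M_6 = 1955.0625.
Error = 1959.75 − 1955.0625 = 4.6875.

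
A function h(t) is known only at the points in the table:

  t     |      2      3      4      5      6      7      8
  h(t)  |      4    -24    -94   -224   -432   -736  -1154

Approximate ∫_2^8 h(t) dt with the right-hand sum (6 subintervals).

Δt = 1.
Sum = 1·[(-24) + (-94) + (-224) + (-432) + (-736) + (-1154)] = -2664.

-2664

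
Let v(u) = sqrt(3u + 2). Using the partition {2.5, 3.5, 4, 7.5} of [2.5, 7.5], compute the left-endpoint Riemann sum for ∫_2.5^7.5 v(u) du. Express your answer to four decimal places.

Subinterval widths: 1, 0.5, 3.5.
Left endpoints: 2.5, 3.5, 4.
v(2.5) ≈ 3.0822, v(3.5) ≈ 3.5355, v(4) ≈ 3.7417.
Sum = Σ Δu_i · v(u_i).
Sum ≈ 17.9458.

17.9458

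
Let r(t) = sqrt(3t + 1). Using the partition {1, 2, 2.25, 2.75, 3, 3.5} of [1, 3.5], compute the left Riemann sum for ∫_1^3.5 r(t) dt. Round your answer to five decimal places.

6.39486

Subinterval widths: 1, 0.25, 0.5, 0.25, 0.5.
Left endpoints: 1, 2, 2.25, 2.75, 3.
r(1) ≈ 2.00000, r(2) ≈ 2.64575, r(2.25) ≈ 2.78388, r(2.75) ≈ 3.04138, r(3) ≈ 3.16228.
Sum = Σ Δt_i · r(t_i).
Sum ≈ 6.39486.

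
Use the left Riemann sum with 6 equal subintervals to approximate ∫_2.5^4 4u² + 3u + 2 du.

Δu = (4 − 2.5)/6 = 0.25.
Left endpoints: 2.5, 2.75, 3, 3.25, 3.5, 3.75.
f(2.5) = 34.5, f(2.75) = 40.5, f(3) = 47, f(3.25) = 54, f(3.5) = 61.5, f(3.75) = 69.5.
Sum = Δu · [f(2.5) + f(2.75) + f(3) + ...].
Sum = 76.75.

76.75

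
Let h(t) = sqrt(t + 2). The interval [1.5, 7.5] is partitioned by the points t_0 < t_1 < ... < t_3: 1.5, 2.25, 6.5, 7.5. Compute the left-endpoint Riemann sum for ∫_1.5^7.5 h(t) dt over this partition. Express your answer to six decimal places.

Subinterval widths: 0.75, 4.25, 1.
Left endpoints: 1.5, 2.25, 6.5.
h(1.5) ≈ 1.870829, h(2.25) ≈ 2.061553, h(6.5) ≈ 2.915476.
Sum = Σ Δt_i · h(t_i).
Sum ≈ 13.080197.

13.080197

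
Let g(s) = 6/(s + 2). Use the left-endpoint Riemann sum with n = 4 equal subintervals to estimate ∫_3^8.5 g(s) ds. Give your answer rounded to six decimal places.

Δs = (8.5 − 3)/4 = 1.375.
Left endpoints: 3, 4.375, 5.75, 7.125.
g(3) = 1.2, g(4.375) = 16/17, g(5.75) = 24/31, g(7.125) = 48/73.
Sum = Δs · [g(3) + g(4.375) + g(5.75) + g(7.125)].
Sum ≈ 4.912743.

4.912743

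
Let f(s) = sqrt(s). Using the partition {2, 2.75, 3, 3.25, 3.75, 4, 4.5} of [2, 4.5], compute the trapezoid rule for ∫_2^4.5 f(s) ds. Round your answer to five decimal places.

4.47505

Subinterval widths: 0.75, 0.25, 0.25, 0.5, 0.25, 0.5.
f(2) ≈ 1.41421, f(2.75) ≈ 1.65831, f(3) ≈ 1.73205, f(3.25) ≈ 1.80278, f(3.75) ≈ 1.93649, f(4) ≈ 2.00000, f(4.5) ≈ 2.12132.
On each subinterval the trapezoid contributes (Δs_i/2)·[f(s_{i-1}) + f(s_i)].
Sum ≈ 4.47505.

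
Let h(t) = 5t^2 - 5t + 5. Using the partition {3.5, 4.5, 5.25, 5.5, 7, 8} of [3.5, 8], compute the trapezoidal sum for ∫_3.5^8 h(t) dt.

679.84375

Subinterval widths: 1, 0.75, 0.25, 1.5, 1.
h(3.5) = 48.75, h(4.5) = 83.75, h(5.25) = 116.5625, h(5.5) = 128.75, h(7) = 215, h(8) = 285.
On each subinterval the trapezoid contributes (Δt_i/2)·[h(t_{i-1}) + h(t_i)].
Sum = 679.84375.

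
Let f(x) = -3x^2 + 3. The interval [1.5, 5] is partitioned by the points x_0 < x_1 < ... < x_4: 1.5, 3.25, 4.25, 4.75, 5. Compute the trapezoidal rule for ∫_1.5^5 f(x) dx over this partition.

Subinterval widths: 1.75, 1, 0.5, 0.25.
f(1.5) = -3.75, f(3.25) = -28.6875, f(4.25) = -51.1875, f(4.75) = -64.6875, f(5) = -72.
On each subinterval the trapezoid contributes (Δx_i/2)·[f(x_{i-1}) + f(x_i)].
Sum = -114.375.

-114.375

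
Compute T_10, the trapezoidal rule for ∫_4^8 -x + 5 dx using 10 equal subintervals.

Δx = (8 − 4)/10 = 0.4.
f(4) = 1, f(4.4) = 0.6, f(4.8) = 0.2, f(5.2) = -0.2, f(5.6) = -0.6, f(6) = -1, f(6.4) = -1.4, f(6.8) = -1.8, f(7.2) = -2.2, f(7.6) = -2.6, f(8) = -3.
T_10 = (Δx/2)·[f(x_0) + 2f(x_1) + ... + 2f(x_{9}) + f(x_10)].
Sum = -4.

-4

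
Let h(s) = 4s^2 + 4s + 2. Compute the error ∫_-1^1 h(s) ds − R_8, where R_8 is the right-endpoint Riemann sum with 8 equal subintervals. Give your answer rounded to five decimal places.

Exact integral: ∫_-1^1 h(s) ds ≈ 6.6666667.
R_8 = 7.75.
Error ≈ 6.6666667 − 7.75 ≈ -1.08333.

-1.08333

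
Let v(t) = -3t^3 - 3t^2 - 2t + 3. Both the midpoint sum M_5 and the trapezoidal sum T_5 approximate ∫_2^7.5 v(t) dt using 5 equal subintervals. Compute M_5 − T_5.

M_5 = -2785.2996875.
T_5 = -2861.41625.
M_5 − T_5 = 76.1165625.

76.1165625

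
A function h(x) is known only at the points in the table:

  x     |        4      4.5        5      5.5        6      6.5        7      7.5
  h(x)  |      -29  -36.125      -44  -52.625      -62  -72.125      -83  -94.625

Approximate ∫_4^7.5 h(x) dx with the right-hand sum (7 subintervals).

-222.25

Δx = 0.5.
Sum = 0.5·[(-36.125) + (-44) + (-52.625) + (-62) + (-72.125) + (-83) + (-94.625)] = -222.25.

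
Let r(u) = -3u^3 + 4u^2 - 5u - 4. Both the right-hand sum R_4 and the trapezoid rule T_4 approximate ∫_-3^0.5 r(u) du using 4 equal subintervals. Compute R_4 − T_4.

-58.5703125

R_4 ≈ 52.98535156.
T_4 ≈ 111.55566406.
R_4 − T_4 = -58.5703125.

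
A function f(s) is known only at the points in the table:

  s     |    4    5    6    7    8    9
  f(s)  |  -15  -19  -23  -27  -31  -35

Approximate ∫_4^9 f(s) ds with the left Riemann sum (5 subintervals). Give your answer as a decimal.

-115

Δs = 1.
Sum = 1·[(-15) + (-19) + (-23) + (-27) + (-31)] = -115.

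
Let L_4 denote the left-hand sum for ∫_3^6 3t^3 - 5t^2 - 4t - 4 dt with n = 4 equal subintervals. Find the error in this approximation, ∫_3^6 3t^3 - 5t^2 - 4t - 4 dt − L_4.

Exact integral: ∫_3^6 f(t) dt = 530.25.
L_4 = 382.734375.
Error = 530.25 − 382.734375 = 147.515625.

147.515625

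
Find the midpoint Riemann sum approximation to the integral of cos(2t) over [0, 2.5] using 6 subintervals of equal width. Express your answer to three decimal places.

Δt = (2.5 − 0)/6 = 5/12.
Midpoints: 5/24, 0.625, 25/24, 35/24, 1.875, 55/24.
f(5/24) ≈ 0.914, f(0.625) ≈ 0.315, f(25/24) ≈ -0.490, f(35/24) ≈ -0.975, f(1.875) ≈ -0.821, f(55/24) ≈ -0.129.
Sum = Δt · [f(5/24) + f(0.625) + f(25/24) + ...].
Sum ≈ -0.494.

-0.494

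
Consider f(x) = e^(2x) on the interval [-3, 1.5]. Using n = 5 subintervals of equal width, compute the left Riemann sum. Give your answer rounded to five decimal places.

3.57941

Δx = (1.5 − (-3))/5 = 0.9.
Left endpoints: -3, -2.1, -1.2, -0.3, 0.6.
f(-3) ≈ 0.00248, f(-2.1) ≈ 0.01500, f(-1.2) ≈ 0.09072, f(-0.3) ≈ 0.54881, f(0.6) ≈ 3.32012.
Sum = Δx · [f(-3) + f(-2.1) + f(-1.2) + f(-0.3) + f(0.6)].
Sum ≈ 3.57941.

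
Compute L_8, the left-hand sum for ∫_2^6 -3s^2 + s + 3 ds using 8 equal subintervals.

Δs = (6 − 2)/8 = 0.5.
Left endpoints: 2, 2.5, 3, 3.5, 4, 4.5, 5, 5.5.
f(2) = -7, f(2.5) = -13.25, f(3) = -21, f(3.5) = -30.25, f(4) = -41, f(4.5) = -53.25, f(5) = -67, f(5.5) = -82.25.
Sum = Δs · [f(2) + f(2.5) + f(3) + ...].
Sum = -157.5.

-157.5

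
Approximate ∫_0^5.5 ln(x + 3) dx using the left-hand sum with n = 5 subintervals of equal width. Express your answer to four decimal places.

8.8003

Δx = (5.5 − 0)/5 = 1.1.
Left endpoints: 0, 1.1, 2.2, 3.3, 4.4.
f(0) ≈ 1.0986, f(1.1) ≈ 1.4110, f(2.2) ≈ 1.6487, f(3.3) ≈ 1.8405, f(4.4) ≈ 2.0015.
Sum = Δx · [f(0) + f(1.1) + f(2.2) + f(3.3) + f(4.4)].
Sum ≈ 8.8003.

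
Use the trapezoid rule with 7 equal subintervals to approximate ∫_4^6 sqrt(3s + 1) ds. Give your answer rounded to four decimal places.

Δs = (6 − 4)/7 = 2/7.
f(4) ≈ 3.6056, f(30/7) ≈ 3.7225, f(32/7) ≈ 3.8359, f(34/7) ≈ 3.9461, f(36/7) ≈ 4.0532, f(38/7) ≈ 4.1576, f(40/7) ≈ 4.2594, f(6) ≈ 4.3589.
T_7 = (Δs/2)·[f(s_0) + 2f(s_1) + ... + 2f(s_{6}) + f(s_7)].
Sum ≈ 7.9877.

7.9877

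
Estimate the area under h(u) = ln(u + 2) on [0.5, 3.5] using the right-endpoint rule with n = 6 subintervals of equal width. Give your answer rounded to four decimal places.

Δu = (3.5 − 0.5)/6 = 0.5.
Right endpoints: 1, 1.5, 2, 2.5, 3, 3.5.
h(1) ≈ 1.0986, h(1.5) ≈ 1.2528, h(2) ≈ 1.3863, h(2.5) ≈ 1.5041, h(3) ≈ 1.6094, h(3.5) ≈ 1.7047.
Sum = Δu · [h(1) + h(1.5) + h(2) + ...].
Sum ≈ 4.2780.

4.2780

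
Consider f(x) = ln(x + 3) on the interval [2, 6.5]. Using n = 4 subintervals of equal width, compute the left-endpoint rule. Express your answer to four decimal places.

8.4691

Δx = (6.5 − 2)/4 = 1.125.
Left endpoints: 2, 3.125, 4.25, 5.375.
f(2) ≈ 1.6094, f(3.125) ≈ 1.8124, f(4.25) ≈ 1.9810, f(5.375) ≈ 2.1253.
Sum = Δx · [f(2) + f(3.125) + f(4.25) + f(5.375)].
Sum ≈ 8.4691.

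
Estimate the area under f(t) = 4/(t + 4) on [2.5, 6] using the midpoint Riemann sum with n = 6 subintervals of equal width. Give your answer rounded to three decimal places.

1.722

Δt = (6 − 2.5)/6 = 7/12.
Midpoints: 67/24, 3.375, 95/24, 109/24, 5.125, 137/24.
f(67/24) = 96/163, f(3.375) = 32/59, f(95/24) = 96/191, f(109/24) = 96/205, f(5.125) = 32/73, f(137/24) = 96/233.
Sum = Δt · [f(67/24) + f(3.375) + f(95/24) + ...].
Sum ≈ 1.722.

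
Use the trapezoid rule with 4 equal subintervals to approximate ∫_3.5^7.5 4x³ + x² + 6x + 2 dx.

Δx = (7.5 − 3.5)/4 = 1.
f(3.5) = 206.75, f(4.5) = 413.75, f(5.5) = 730.75, f(6.5) = 1181.75, f(7.5) = 1790.75.
T_4 = (Δx/2)·[f(x_0) + 2f(x_1) + 2f(x_2) + 2f(x_3) + f(x_4)].
Sum = 3325.

3325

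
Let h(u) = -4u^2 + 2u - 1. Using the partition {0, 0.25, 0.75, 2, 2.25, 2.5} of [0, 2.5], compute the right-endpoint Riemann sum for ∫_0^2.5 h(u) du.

-26.75

Subinterval widths: 0.25, 0.5, 1.25, 0.25, 0.25.
Right endpoints: 0.25, 0.75, 2, 2.25, 2.5.
h(0.25) = -0.75, h(0.75) = -1.75, h(2) = -13, h(2.25) = -16.75, h(2.5) = -21.
Sum = Σ Δu_i · h(u_i).
Sum = -26.75.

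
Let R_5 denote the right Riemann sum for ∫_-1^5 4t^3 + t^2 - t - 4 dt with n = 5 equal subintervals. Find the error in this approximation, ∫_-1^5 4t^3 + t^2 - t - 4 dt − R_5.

-349.2

Exact integral: ∫_-1^5 f(t) dt = 630.
R_5 = 979.2.
Error = 630 − 979.2 = -349.2.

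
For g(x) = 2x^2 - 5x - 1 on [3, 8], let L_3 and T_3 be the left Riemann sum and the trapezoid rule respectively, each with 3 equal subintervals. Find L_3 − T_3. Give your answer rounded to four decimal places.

-70.8333

L_3 ≈ 114.629630.
T_3 ≈ 185.462963.
L_3 − T_3 ≈ -70.8333.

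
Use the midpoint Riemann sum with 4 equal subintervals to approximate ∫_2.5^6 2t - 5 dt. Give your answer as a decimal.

12.25

Δt = (6 − 2.5)/4 = 0.875.
Midpoints: 2.9375, 3.8125, 4.6875, 5.5625.
f(2.9375) = 0.875, f(3.8125) = 2.625, f(4.6875) = 4.375, f(5.5625) = 6.125.
Sum = Δt · [f(2.9375) + f(3.8125) + f(4.6875) + f(5.5625)].
Sum = 12.25.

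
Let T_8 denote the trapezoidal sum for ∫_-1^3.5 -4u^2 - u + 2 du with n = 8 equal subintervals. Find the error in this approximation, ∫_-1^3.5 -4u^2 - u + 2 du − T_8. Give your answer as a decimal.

Exact integral: ∫_-1^3.5 f(u) du = -55.125.
T_8 = -56.07421875.
Error = -55.125 − (-56.07421875) = 0.94921875.

0.94921875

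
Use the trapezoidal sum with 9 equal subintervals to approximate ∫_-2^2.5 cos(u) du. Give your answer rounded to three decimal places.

Δu = (2.5 − (-2))/9 = 0.5.
f(-2) ≈ -0.416, f(-1.5) ≈ 0.071, f(-1) ≈ 0.540, f(-0.5) ≈ 0.878, f(0) ≈ 1.000, f(0.5) ≈ 0.878, f(1) ≈ 0.540, f(1.5) ≈ 0.071, f(2) ≈ -0.416, f(2.5) ≈ -0.801.
T_9 = (Δu/2)·[f(u_0) + 2f(u_1) + ... + 2f(u_{8}) + f(u_9)].
Sum ≈ 1.476.

1.476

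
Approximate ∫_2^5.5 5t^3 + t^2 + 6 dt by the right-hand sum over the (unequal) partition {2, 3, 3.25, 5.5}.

2150.33203125

Subinterval widths: 1, 0.25, 2.25.
Right endpoints: 3, 3.25, 5.5.
f(3) = 150, f(3.25) = 188.203125, f(5.5) = 868.125.
Sum = Σ Δt_i · f(t_i).
Sum = 2150.33203125.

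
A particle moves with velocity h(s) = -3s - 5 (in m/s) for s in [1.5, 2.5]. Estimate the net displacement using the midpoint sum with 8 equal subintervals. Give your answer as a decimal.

-11

Δs = (2.5 − 1.5)/8 = 0.125.
Midpoints: 1.5625, 1.6875, 1.8125, 1.9375, 2.0625, 2.1875, 2.3125, 2.4375.
h(1.5625) = -9.6875, h(1.6875) = -10.0625, h(1.8125) = -10.4375, h(1.9375) = -10.8125, h(2.0625) = -11.1875, h(2.1875) = -11.5625, h(2.3125) = -11.9375, h(2.4375) = -12.3125.
Sum = Δs · [h(1.5625) + h(1.6875) + h(1.8125) + ...].
Sum = -11.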